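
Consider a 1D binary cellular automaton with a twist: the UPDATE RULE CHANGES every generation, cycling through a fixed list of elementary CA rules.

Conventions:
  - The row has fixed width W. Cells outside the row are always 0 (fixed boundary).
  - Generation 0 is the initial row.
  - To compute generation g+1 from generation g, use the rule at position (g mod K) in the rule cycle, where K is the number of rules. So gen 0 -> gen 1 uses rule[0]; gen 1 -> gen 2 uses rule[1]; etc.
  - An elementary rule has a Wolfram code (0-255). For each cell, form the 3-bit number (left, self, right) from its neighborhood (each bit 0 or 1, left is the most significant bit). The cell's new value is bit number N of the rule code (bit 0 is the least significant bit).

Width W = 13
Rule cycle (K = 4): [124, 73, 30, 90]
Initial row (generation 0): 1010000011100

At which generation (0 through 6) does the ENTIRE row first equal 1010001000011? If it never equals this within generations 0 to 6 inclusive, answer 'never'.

Answer: never

Derivation:
Gen 0: 1010000011100
Gen 1 (rule 124): 1111000010110
Gen 2 (rule 73): 1001011000110
Gen 3 (rule 30): 1111010101101
Gen 4 (rule 90): 1001000001100
Gen 5 (rule 124): 1101100001110
Gen 6 (rule 73): 1101101101010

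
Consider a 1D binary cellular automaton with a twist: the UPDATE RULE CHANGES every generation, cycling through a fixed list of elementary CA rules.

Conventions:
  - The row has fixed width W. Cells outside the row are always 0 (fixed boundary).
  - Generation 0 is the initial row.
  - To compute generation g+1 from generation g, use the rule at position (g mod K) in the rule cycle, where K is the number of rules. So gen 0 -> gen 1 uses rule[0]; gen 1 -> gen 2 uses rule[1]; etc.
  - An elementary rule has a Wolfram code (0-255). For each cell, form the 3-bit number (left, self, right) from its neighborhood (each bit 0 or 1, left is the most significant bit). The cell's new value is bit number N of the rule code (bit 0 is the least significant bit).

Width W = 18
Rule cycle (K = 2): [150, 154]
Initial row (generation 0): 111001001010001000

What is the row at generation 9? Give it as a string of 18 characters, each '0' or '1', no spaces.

Answer: 111111100011111111

Derivation:
Gen 0: 111001001010001000
Gen 1 (rule 150): 010111111011011100
Gen 2 (rule 154): 100111110010011010
Gen 3 (rule 150): 111011101111100011
Gen 4 (rule 154): 110011001111010110
Gen 5 (rule 150): 001100110110010001
Gen 6 (rule 154): 011011100101101010
Gen 7 (rule 150): 100001011100001011
Gen 8 (rule 154): 010010011010010010
Gen 9 (rule 150): 111111100011111111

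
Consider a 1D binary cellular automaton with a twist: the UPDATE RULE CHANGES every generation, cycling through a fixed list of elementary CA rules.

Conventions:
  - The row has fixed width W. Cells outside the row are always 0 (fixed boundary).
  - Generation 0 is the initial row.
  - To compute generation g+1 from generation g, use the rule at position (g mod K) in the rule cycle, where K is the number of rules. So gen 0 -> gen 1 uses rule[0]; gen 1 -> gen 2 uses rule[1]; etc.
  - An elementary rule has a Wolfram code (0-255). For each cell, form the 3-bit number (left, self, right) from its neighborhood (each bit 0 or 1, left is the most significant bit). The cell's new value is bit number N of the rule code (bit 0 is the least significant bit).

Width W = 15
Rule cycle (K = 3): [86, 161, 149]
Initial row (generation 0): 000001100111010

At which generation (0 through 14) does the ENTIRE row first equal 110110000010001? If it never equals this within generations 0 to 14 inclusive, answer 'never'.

Answer: 13

Derivation:
Gen 0: 000001100111010
Gen 1 (rule 86): 000010111001011
Gen 2 (rule 161): 111001010000100
Gen 3 (rule 149): 010101011110111
Gen 4 (rule 86): 110101000010001
Gen 5 (rule 161): 001010011000100
Gen 6 (rule 149): 101011000110111
Gen 7 (rule 86): 101001101010001
Gen 8 (rule 161): 010000010100100
Gen 9 (rule 149): 011111010110111
Gen 10 (rule 86): 100001010010001
Gen 11 (rule 161): 001100100000100
Gen 12 (rule 149): 100010111110111
Gen 13 (rule 86): 110110000010001
Gen 14 (rule 161): 001000111000100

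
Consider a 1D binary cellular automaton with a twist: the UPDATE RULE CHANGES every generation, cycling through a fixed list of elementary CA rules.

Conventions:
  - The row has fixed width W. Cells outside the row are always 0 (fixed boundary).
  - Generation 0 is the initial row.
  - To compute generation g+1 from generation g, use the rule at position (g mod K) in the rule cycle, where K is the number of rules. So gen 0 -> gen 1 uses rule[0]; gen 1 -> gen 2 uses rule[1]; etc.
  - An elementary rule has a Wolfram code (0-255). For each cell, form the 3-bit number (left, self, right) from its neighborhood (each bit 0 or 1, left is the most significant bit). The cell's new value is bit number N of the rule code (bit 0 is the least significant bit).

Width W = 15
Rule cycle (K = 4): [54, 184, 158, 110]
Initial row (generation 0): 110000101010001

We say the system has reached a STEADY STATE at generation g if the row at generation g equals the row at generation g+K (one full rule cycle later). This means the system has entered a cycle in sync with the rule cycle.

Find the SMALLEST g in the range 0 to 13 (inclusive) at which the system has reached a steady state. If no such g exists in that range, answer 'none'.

Gen 0: 110000101010001
Gen 1 (rule 54): 001001111111011
Gen 2 (rule 184): 000101111110110
Gen 3 (rule 158): 001101111100101
Gen 4 (rule 110): 011111000101111
Gen 5 (rule 54): 100000101110000
Gen 6 (rule 184): 010000011101000
Gen 7 (rule 158): 111000111001100
Gen 8 (rule 110): 101001101011100
Gen 9 (rule 54): 111110011100010
Gen 10 (rule 184): 111101011010001
Gen 11 (rule 158): 111001010011011
Gen 12 (rule 110): 101011110111111
Gen 13 (rule 54): 111100001000000
Gen 14 (rule 184): 111010000100000
Gen 15 (rule 158): 110011001110000
Gen 16 (rule 110): 110111011010000
Gen 17 (rule 54): 001000100111000

Answer: none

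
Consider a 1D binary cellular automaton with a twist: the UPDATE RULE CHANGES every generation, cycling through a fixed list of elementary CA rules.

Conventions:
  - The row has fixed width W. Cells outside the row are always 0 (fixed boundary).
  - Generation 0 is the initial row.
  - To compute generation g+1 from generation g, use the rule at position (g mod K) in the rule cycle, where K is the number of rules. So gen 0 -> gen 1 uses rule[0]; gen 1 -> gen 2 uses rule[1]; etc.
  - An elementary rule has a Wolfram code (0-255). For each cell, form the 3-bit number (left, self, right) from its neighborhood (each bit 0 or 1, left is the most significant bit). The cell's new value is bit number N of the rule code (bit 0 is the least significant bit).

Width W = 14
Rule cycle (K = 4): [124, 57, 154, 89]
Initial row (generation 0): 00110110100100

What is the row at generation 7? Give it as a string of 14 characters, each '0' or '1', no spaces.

Gen 0: 00110110100100
Gen 1 (rule 124): 00111111110110
Gen 2 (rule 57): 10100000001101
Gen 3 (rule 154): 00010000011000
Gen 4 (rule 89): 11001111011111
Gen 5 (rule 124): 11101001110001
Gen 6 (rule 57): 10010101001100
Gen 7 (rule 154): 01100000111010

Answer: 01100000111010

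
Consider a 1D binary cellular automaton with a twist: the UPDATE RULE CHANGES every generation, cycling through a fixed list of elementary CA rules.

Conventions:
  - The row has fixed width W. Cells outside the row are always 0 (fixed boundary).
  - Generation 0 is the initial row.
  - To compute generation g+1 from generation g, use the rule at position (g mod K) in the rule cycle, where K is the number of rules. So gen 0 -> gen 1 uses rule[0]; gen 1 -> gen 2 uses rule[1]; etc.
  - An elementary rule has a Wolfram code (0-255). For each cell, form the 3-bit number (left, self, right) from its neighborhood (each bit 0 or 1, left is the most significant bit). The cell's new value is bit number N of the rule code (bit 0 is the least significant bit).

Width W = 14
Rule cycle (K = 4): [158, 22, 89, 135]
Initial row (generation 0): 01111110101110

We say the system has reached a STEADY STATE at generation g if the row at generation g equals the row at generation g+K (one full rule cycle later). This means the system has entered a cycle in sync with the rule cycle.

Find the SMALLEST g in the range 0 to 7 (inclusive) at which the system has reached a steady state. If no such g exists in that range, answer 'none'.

Answer: none

Derivation:
Gen 0: 01111110101110
Gen 1 (rule 158): 11111100101101
Gen 2 (rule 22): 00000011100001
Gen 3 (rule 89): 11111010111100
Gen 4 (rule 135): 01110010011001
Gen 5 (rule 158): 11101111110111
Gen 6 (rule 22): 00000000000000
Gen 7 (rule 89): 11111111111111
Gen 8 (rule 135): 01111111111110
Gen 9 (rule 158): 11111111111101
Gen 10 (rule 22): 00000000000001
Gen 11 (rule 89): 11111111111100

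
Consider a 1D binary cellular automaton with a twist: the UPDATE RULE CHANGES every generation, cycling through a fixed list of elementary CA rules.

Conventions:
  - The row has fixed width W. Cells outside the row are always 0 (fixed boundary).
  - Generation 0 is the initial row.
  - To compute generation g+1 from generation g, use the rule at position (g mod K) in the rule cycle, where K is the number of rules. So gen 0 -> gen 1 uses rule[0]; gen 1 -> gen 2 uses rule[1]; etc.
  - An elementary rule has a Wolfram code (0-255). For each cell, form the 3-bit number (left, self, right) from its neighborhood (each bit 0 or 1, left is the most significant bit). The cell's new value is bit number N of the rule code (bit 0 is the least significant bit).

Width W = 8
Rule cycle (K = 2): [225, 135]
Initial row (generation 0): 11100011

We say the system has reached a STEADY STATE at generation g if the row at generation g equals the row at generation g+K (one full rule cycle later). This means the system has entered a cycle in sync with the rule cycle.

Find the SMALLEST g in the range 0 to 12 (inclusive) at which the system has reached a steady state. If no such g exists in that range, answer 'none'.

Answer: none

Derivation:
Gen 0: 11100011
Gen 1 (rule 225): 01101001
Gen 2 (rule 135): 10001011
Gen 3 (rule 225): 00100101
Gen 4 (rule 135): 11101101
Gen 5 (rule 225): 01110110
Gen 6 (rule 135): 10100000
Gen 7 (rule 225): 01001111
Gen 8 (rule 135): 11010110
Gen 9 (rule 225): 01101010
Gen 10 (rule 135): 10001010
Gen 11 (rule 225): 00100100
Gen 12 (rule 135): 11101101
Gen 13 (rule 225): 01110110
Gen 14 (rule 135): 10100000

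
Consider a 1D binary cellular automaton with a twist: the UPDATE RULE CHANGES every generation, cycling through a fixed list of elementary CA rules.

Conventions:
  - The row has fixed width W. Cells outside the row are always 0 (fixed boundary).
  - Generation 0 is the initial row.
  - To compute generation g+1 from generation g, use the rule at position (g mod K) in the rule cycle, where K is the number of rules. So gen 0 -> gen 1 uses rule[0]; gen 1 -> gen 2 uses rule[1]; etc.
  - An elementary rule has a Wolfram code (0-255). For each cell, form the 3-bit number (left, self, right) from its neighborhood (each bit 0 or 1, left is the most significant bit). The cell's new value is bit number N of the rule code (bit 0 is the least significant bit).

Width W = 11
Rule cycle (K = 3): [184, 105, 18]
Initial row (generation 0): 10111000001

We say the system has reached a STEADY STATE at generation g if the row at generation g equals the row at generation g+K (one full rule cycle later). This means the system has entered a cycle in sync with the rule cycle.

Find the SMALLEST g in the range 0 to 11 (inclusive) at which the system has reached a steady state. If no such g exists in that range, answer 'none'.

Gen 0: 10111000001
Gen 1 (rule 184): 01110100000
Gen 2 (rule 105): 01011001111
Gen 3 (rule 18): 10000110000
Gen 4 (rule 184): 01000101000
Gen 5 (rule 105): 00010010011
Gen 6 (rule 18): 00101101100
Gen 7 (rule 184): 00011011010
Gen 8 (rule 105): 11011111100
Gen 9 (rule 18): 00000000010
Gen 10 (rule 184): 00000000001
Gen 11 (rule 105): 11111111100
Gen 12 (rule 18): 00000000010
Gen 13 (rule 184): 00000000001
Gen 14 (rule 105): 11111111100

Answer: 9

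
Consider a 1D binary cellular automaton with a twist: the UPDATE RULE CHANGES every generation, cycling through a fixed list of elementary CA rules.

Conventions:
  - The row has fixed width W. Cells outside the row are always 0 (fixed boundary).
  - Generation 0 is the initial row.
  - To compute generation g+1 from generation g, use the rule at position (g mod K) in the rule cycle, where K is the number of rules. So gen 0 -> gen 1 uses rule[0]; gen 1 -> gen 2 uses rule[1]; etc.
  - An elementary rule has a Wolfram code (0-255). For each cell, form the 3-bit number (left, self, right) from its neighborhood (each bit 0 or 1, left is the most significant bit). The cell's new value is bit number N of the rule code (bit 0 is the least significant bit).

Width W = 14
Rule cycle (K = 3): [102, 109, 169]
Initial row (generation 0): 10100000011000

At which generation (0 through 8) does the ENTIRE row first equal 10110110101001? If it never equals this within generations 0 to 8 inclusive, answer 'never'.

Gen 0: 10100000011000
Gen 1 (rule 102): 11100000101000
Gen 2 (rule 109): 10101110111011
Gen 3 (rule 169): 01011101110110
Gen 4 (rule 102): 11100110011010
Gen 5 (rule 109): 10100110011110
Gen 6 (rule 169): 01000100011100
Gen 7 (rule 102): 11001100100100
Gen 8 (rule 109): 11001100100101

Answer: never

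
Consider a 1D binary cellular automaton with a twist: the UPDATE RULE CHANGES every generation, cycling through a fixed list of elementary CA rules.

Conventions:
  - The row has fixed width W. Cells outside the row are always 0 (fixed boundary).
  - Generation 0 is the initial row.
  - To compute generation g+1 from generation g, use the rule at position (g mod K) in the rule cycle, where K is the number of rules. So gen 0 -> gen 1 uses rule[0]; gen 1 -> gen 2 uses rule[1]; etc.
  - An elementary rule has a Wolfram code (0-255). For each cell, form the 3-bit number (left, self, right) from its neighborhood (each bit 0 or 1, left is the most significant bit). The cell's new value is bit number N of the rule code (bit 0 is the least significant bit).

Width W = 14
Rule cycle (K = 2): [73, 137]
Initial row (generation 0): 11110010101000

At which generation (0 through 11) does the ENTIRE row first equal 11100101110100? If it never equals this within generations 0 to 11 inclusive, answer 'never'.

Gen 0: 11110010101000
Gen 1 (rule 73): 10010000000011
Gen 2 (rule 137): 00000111111010
Gen 3 (rule 73): 11110100001000
Gen 4 (rule 137): 11100001100011
Gen 5 (rule 73): 10101101101011
Gen 6 (rule 137): 00001001000010
Gen 7 (rule 73): 11100000011000
Gen 8 (rule 137): 11001111010011
Gen 9 (rule 73): 11001001000011
Gen 10 (rule 137): 10000000011010
Gen 11 (rule 73): 00111111011000

Answer: never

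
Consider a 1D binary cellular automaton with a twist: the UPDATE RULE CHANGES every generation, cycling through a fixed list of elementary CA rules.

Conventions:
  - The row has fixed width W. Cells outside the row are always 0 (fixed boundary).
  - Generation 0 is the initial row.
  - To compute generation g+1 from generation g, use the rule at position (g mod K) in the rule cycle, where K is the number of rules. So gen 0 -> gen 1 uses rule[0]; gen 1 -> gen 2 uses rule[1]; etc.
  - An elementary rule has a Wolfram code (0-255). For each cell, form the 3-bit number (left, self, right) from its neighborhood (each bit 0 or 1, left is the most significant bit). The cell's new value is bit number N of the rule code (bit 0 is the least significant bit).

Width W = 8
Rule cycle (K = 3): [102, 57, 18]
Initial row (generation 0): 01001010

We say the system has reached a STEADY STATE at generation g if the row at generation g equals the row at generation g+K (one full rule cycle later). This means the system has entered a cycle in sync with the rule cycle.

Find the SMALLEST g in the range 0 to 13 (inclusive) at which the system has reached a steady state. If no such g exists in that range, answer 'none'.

Answer: 3

Derivation:
Gen 0: 01001010
Gen 1 (rule 102): 11011110
Gen 2 (rule 57): 10110001
Gen 3 (rule 18): 00001010
Gen 4 (rule 102): 00011110
Gen 5 (rule 57): 11010001
Gen 6 (rule 18): 00001010
Gen 7 (rule 102): 00011110
Gen 8 (rule 57): 11010001
Gen 9 (rule 18): 00001010
Gen 10 (rule 102): 00011110
Gen 11 (rule 57): 11010001
Gen 12 (rule 18): 00001010
Gen 13 (rule 102): 00011110
Gen 14 (rule 57): 11010001
Gen 15 (rule 18): 00001010
Gen 16 (rule 102): 00011110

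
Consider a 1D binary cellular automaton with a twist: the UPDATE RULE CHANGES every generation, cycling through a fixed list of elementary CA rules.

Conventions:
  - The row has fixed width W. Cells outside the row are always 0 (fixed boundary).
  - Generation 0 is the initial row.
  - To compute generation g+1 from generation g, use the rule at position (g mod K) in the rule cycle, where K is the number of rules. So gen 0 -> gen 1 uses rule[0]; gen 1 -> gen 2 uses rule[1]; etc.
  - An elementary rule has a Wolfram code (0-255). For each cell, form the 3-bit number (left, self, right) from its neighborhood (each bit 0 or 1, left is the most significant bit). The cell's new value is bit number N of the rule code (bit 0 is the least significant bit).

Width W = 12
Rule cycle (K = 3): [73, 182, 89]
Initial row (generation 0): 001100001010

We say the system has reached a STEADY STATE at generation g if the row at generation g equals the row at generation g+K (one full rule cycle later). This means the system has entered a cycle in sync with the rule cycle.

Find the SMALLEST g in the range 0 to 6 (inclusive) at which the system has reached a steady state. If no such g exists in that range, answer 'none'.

Answer: none

Derivation:
Gen 0: 001100001010
Gen 1 (rule 73): 101101100000
Gen 2 (rule 182): 110010010000
Gen 3 (rule 89): 111001001111
Gen 4 (rule 73): 101000001001
Gen 5 (rule 182): 111100011111
Gen 6 (rule 89): 100111010001
Gen 7 (rule 73): 000101000100
Gen 8 (rule 182): 001111101110
Gen 9 (rule 89): 101000101011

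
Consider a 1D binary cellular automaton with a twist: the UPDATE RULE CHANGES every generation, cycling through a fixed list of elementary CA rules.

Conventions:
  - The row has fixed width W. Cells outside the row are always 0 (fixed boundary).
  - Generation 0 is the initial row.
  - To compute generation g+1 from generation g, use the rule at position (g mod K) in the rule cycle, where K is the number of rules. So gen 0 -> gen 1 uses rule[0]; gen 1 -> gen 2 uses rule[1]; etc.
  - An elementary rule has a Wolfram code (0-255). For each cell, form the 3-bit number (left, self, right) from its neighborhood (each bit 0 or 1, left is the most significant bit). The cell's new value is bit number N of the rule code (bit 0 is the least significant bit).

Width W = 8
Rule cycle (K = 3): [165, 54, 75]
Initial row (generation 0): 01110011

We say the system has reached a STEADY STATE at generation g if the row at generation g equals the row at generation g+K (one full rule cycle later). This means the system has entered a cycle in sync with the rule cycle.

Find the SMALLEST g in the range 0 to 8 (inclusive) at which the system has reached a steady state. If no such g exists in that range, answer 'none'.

Gen 0: 01110011
Gen 1 (rule 165): 00100000
Gen 2 (rule 54): 01110000
Gen 3 (rule 75): 11010111
Gen 4 (rule 165): 00111010
Gen 5 (rule 54): 01000111
Gen 6 (rule 75): 10011101
Gen 7 (rule 165): 10001011
Gen 8 (rule 54): 11011100
Gen 9 (rule 75): 11010101
Gen 10 (rule 165): 00111111
Gen 11 (rule 54): 01000000

Answer: none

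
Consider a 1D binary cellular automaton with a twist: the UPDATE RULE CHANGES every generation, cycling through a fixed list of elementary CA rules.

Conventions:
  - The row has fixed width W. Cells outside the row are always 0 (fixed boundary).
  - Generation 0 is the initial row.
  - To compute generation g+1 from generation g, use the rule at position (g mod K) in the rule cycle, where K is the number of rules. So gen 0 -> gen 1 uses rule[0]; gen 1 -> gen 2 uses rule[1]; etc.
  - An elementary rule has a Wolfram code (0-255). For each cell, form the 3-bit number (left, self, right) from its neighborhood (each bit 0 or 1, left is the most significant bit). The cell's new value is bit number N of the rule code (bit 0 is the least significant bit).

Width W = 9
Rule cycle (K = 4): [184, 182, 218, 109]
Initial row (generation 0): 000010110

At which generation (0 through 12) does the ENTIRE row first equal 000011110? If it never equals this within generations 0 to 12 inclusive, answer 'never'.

Gen 0: 000010110
Gen 1 (rule 184): 000001101
Gen 2 (rule 182): 000010011
Gen 3 (rule 218): 000101111
Gen 4 (rule 109): 110111001
Gen 5 (rule 184): 101110100
Gen 6 (rule 182): 110101110
Gen 7 (rule 218): 110001111
Gen 8 (rule 109): 110101001
Gen 9 (rule 184): 101010100
Gen 10 (rule 182): 111111110
Gen 11 (rule 218): 111111111
Gen 12 (rule 109): 100000001

Answer: never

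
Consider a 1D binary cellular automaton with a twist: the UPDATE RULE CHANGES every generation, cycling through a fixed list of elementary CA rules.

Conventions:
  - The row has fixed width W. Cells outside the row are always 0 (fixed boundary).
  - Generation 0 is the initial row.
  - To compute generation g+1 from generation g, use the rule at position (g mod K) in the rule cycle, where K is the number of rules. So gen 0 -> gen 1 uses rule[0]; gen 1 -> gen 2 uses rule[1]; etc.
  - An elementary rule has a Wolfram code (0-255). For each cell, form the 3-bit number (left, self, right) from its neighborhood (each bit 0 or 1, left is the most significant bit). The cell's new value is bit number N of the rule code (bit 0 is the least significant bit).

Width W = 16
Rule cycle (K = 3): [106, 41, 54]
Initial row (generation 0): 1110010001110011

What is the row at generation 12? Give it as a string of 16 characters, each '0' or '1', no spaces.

Answer: 0100001110011111

Derivation:
Gen 0: 1110010001110011
Gen 1 (rule 106): 1010100011010111
Gen 2 (rule 41): 0101001010101100
Gen 3 (rule 54): 1111111111110010
Gen 4 (rule 106): 1000000000010100
Gen 5 (rule 41): 0011111111001001
Gen 6 (rule 54): 0100000000111111
Gen 7 (rule 106): 1000000001100001
Gen 8 (rule 41): 0011111101001100
Gen 9 (rule 54): 0100000011110010
Gen 10 (rule 106): 1000000110010100
Gen 11 (rule 41): 0011110100001001
Gen 12 (rule 54): 0100001110011111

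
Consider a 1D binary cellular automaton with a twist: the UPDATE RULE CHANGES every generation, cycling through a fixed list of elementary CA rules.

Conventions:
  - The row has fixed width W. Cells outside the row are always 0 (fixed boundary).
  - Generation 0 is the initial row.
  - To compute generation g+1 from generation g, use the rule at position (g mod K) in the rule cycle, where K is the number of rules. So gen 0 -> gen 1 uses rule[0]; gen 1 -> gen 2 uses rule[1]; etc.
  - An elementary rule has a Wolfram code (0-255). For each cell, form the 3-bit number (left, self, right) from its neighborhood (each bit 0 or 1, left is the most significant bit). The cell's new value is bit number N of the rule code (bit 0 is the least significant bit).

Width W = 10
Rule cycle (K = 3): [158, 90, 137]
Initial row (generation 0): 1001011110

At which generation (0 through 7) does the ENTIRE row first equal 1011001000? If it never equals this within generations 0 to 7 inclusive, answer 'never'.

Gen 0: 1001011110
Gen 1 (rule 158): 1111011101
Gen 2 (rule 90): 1001010100
Gen 3 (rule 137): 0000000001
Gen 4 (rule 158): 0000000011
Gen 5 (rule 90): 0000000111
Gen 6 (rule 137): 1111110110
Gen 7 (rule 158): 1111100101

Answer: never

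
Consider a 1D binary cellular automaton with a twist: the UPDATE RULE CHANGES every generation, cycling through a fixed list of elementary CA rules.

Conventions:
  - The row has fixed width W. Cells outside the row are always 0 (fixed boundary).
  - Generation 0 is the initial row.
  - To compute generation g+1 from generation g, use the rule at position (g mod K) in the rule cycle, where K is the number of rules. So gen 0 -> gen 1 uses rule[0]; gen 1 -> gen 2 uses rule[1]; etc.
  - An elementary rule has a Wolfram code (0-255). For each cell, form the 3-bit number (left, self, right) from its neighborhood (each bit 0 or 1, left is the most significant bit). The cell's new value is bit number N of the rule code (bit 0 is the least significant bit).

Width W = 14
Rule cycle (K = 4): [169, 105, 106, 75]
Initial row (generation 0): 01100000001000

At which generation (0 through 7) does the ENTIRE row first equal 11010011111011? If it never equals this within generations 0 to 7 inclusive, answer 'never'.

Gen 0: 01100000001000
Gen 1 (rule 169): 01001111100011
Gen 2 (rule 105): 00001000101011
Gen 3 (rule 106): 00010001010111
Gen 4 (rule 75): 11100110000101
Gen 5 (rule 169): 11000100110010
Gen 6 (rule 105): 11010000110000
Gen 7 (rule 106): 11100001110000

Answer: never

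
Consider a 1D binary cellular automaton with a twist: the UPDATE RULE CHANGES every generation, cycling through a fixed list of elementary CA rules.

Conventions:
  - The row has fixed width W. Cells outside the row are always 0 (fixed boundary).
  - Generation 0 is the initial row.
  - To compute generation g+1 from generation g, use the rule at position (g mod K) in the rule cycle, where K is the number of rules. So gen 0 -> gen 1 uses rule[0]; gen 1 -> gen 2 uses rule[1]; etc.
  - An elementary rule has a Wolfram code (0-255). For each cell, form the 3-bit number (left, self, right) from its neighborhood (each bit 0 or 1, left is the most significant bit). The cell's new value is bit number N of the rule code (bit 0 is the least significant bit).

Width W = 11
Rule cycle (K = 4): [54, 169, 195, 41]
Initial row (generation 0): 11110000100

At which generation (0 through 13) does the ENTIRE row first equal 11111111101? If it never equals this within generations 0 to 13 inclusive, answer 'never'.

Answer: 11

Derivation:
Gen 0: 11110000100
Gen 1 (rule 54): 00001001110
Gen 2 (rule 169): 11100001100
Gen 3 (rule 195): 01101110101
Gen 4 (rule 41): 01011001010
Gen 5 (rule 54): 11100111111
Gen 6 (rule 169): 11000111110
Gen 7 (rule 195): 01011011110
Gen 8 (rule 41): 00110110000
Gen 9 (rule 54): 01001001000
Gen 10 (rule 169): 00000000011
Gen 11 (rule 195): 11111111101
Gen 12 (rule 41): 10000000010
Gen 13 (rule 54): 11000000111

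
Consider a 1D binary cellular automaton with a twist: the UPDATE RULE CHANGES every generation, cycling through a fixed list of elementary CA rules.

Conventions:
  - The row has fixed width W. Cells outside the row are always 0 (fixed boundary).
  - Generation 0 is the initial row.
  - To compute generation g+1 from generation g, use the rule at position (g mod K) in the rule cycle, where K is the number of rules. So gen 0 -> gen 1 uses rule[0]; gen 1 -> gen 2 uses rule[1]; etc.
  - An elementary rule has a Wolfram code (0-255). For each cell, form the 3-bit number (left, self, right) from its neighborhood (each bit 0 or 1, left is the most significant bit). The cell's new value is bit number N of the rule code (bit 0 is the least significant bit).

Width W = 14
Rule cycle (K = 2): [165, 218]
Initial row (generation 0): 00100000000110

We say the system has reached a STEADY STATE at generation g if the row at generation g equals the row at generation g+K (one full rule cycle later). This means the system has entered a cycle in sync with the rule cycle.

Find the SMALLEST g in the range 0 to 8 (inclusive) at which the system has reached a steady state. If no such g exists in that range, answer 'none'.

Gen 0: 00100000000110
Gen 1 (rule 165): 10101111110000
Gen 2 (rule 218): 00001111111000
Gen 3 (rule 165): 11100111110011
Gen 4 (rule 218): 11111111111111
Gen 5 (rule 165): 01111111111110
Gen 6 (rule 218): 11111111111111
Gen 7 (rule 165): 01111111111110
Gen 8 (rule 218): 11111111111111
Gen 9 (rule 165): 01111111111110
Gen 10 (rule 218): 11111111111111

Answer: 4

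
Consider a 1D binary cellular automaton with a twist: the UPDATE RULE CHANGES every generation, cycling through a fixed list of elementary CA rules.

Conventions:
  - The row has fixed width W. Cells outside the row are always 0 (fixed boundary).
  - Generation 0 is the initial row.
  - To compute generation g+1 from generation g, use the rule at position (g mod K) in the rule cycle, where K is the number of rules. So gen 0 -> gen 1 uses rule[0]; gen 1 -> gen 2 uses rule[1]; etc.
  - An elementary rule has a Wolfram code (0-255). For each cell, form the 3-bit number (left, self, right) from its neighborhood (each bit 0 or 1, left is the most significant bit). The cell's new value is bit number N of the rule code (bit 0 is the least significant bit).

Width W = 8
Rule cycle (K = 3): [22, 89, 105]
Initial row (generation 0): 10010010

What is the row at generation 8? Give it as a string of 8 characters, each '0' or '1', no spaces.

Gen 0: 10010010
Gen 1 (rule 22): 11111111
Gen 2 (rule 89): 10000001
Gen 3 (rule 105): 00111100
Gen 4 (rule 22): 01000010
Gen 5 (rule 89): 00111001
Gen 6 (rule 105): 10101000
Gen 7 (rule 22): 10101100
Gen 8 (rule 89): 00001111

Answer: 00001111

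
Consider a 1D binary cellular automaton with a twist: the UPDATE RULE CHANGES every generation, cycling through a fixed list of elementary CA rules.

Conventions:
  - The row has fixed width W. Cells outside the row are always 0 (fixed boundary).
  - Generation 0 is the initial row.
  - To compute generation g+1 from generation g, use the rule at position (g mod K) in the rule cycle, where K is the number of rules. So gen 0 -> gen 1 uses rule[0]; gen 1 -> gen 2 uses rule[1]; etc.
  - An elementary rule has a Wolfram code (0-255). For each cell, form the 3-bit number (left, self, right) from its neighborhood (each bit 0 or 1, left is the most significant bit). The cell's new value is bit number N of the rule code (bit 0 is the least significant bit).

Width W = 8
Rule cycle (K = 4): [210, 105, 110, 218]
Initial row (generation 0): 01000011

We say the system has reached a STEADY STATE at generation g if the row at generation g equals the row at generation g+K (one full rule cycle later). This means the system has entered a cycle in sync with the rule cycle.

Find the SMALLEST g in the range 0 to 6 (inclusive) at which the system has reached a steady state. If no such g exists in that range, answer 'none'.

Answer: 4

Derivation:
Gen 0: 01000011
Gen 1 (rule 210): 10100101
Gen 2 (rule 105): 01000010
Gen 3 (rule 110): 11000110
Gen 4 (rule 218): 11101111
Gen 5 (rule 210): 01100111
Gen 6 (rule 105): 01100101
Gen 7 (rule 110): 11101111
Gen 8 (rule 218): 11101111
Gen 9 (rule 210): 01100111
Gen 10 (rule 105): 01100101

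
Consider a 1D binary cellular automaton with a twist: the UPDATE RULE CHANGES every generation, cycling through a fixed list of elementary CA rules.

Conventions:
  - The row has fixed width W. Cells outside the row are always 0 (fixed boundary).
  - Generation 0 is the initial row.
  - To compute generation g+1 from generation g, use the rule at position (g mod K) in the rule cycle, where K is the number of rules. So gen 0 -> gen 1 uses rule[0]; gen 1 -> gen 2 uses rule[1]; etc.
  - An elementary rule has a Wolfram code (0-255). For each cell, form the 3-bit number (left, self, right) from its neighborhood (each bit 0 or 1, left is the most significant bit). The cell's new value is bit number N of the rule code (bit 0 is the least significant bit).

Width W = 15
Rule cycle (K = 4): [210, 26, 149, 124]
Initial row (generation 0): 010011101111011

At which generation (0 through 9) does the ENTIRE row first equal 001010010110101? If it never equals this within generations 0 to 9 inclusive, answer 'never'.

Answer: never

Derivation:
Gen 0: 010011101111011
Gen 1 (rule 210): 101101100111001
Gen 2 (rule 26): 001001011100110
Gen 3 (rule 149): 101101001010001
Gen 4 (rule 124): 111111101111001
Gen 5 (rule 210): 011111100111110
Gen 6 (rule 26): 110000011100001
Gen 7 (rule 149): 001111001011101
Gen 8 (rule 124): 001001101110111
Gen 9 (rule 210): 010110100110011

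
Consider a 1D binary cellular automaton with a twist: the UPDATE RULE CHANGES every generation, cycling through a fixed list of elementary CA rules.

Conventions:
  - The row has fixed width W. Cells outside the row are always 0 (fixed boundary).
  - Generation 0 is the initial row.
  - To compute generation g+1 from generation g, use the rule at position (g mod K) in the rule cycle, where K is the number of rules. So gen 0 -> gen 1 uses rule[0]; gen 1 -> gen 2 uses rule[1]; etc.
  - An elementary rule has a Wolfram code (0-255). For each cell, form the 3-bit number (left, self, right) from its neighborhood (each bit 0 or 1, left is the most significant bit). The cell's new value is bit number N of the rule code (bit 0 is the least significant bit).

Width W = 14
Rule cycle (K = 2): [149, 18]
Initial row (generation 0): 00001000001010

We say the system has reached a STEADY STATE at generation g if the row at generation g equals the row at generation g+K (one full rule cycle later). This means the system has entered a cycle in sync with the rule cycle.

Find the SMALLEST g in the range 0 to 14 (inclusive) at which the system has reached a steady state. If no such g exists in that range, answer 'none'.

Answer: 2

Derivation:
Gen 0: 00001000001010
Gen 1 (rule 149): 11101111101011
Gen 2 (rule 18): 00000000000000
Gen 3 (rule 149): 11111111111111
Gen 4 (rule 18): 00000000000000
Gen 5 (rule 149): 11111111111111
Gen 6 (rule 18): 00000000000000
Gen 7 (rule 149): 11111111111111
Gen 8 (rule 18): 00000000000000
Gen 9 (rule 149): 11111111111111
Gen 10 (rule 18): 00000000000000
Gen 11 (rule 149): 11111111111111
Gen 12 (rule 18): 00000000000000
Gen 13 (rule 149): 11111111111111
Gen 14 (rule 18): 00000000000000
Gen 15 (rule 149): 11111111111111
Gen 16 (rule 18): 00000000000000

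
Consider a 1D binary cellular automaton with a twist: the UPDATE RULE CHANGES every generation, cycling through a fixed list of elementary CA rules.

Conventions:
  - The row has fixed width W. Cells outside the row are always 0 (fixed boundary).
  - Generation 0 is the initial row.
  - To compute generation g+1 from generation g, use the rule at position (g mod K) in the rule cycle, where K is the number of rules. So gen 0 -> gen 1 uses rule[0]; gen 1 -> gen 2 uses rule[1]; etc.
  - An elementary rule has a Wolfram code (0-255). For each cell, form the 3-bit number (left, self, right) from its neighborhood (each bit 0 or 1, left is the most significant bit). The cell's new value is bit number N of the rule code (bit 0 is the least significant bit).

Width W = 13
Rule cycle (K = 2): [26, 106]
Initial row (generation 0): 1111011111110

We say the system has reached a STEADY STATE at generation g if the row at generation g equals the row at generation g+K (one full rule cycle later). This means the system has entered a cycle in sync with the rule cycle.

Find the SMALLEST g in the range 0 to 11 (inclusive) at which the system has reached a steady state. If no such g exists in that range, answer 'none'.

Answer: none

Derivation:
Gen 0: 1111011111110
Gen 1 (rule 26): 1000010000001
Gen 2 (rule 106): 0000100000010
Gen 3 (rule 26): 0001010000101
Gen 4 (rule 106): 0010100001010
Gen 5 (rule 26): 0100010010001
Gen 6 (rule 106): 1000100100010
Gen 7 (rule 26): 0101011010101
Gen 8 (rule 106): 1010111101010
Gen 9 (rule 26): 0000100000001
Gen 10 (rule 106): 0001000000010
Gen 11 (rule 26): 0010100000101
Gen 12 (rule 106): 0101000001010
Gen 13 (rule 26): 1000100010001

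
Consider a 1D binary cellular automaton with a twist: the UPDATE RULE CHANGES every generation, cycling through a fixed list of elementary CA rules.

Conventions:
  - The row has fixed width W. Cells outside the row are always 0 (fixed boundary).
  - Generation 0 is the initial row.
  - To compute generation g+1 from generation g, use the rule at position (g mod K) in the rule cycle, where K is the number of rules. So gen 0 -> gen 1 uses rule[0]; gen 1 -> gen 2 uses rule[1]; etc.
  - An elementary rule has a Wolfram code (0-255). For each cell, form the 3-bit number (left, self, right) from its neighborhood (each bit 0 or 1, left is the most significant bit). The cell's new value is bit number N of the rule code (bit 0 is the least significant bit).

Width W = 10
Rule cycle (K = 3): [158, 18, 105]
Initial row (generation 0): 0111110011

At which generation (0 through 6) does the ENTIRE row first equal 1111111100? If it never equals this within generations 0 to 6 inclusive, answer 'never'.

Gen 0: 0111110011
Gen 1 (rule 158): 1111101110
Gen 2 (rule 18): 0000000001
Gen 3 (rule 105): 1111111100
Gen 4 (rule 158): 1111111010
Gen 5 (rule 18): 0000000001
Gen 6 (rule 105): 1111111100

Answer: 3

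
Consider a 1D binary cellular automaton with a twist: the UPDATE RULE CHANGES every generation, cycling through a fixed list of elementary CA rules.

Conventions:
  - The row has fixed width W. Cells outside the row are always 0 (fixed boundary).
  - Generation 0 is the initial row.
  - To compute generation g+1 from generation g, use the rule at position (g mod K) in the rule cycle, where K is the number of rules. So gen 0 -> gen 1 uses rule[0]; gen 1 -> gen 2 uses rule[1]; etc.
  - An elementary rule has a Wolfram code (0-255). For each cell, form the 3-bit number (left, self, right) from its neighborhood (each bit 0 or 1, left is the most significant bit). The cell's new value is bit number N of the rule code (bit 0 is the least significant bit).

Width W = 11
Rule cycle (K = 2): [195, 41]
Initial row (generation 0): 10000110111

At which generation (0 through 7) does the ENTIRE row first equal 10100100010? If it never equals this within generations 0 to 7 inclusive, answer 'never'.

Gen 0: 10000110111
Gen 1 (rule 195): 00111010011
Gen 2 (rule 41): 10100100010
Gen 3 (rule 195): 00001001100
Gen 4 (rule 41): 11100001001
Gen 5 (rule 195): 01101110010
Gen 6 (rule 41): 01011000000
Gen 7 (rule 195): 10001011111

Answer: 2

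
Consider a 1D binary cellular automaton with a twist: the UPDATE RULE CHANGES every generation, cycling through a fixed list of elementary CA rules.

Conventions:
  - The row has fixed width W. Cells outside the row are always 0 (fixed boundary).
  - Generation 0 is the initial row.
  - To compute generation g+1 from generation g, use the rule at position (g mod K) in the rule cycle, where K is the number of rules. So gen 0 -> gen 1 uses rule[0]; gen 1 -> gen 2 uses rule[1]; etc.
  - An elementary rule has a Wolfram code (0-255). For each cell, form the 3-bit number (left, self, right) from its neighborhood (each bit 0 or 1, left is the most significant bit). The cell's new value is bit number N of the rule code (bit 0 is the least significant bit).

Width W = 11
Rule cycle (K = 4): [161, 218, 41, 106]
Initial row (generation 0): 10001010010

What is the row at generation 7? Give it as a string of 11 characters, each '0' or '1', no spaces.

Answer: 01000010010

Derivation:
Gen 0: 10001010010
Gen 1 (rule 161): 00100100000
Gen 2 (rule 218): 01011010000
Gen 3 (rule 41): 00110100111
Gen 4 (rule 106): 01111001101
Gen 5 (rule 161): 00110000010
Gen 6 (rule 218): 01111000101
Gen 7 (rule 41): 01000010010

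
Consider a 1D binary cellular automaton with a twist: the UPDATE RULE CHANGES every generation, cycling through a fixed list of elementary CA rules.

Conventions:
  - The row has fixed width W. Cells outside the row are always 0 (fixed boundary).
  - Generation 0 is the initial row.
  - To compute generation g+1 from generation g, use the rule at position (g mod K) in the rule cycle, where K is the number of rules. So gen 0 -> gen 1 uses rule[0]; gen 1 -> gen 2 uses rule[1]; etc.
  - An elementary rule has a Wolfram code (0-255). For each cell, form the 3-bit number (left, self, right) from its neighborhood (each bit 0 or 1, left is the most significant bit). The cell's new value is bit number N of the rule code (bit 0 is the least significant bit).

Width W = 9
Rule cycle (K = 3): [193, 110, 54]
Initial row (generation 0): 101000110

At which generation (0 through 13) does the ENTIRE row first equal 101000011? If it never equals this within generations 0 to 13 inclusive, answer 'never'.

Answer: 11

Derivation:
Gen 0: 101000110
Gen 1 (rule 193): 000010010
Gen 2 (rule 110): 000110110
Gen 3 (rule 54): 001001001
Gen 4 (rule 193): 100000000
Gen 5 (rule 110): 100000000
Gen 6 (rule 54): 110000000
Gen 7 (rule 193): 010111111
Gen 8 (rule 110): 111100001
Gen 9 (rule 54): 000010011
Gen 10 (rule 193): 111000001
Gen 11 (rule 110): 101000011
Gen 12 (rule 54): 111100100
Gen 13 (rule 193): 011100001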